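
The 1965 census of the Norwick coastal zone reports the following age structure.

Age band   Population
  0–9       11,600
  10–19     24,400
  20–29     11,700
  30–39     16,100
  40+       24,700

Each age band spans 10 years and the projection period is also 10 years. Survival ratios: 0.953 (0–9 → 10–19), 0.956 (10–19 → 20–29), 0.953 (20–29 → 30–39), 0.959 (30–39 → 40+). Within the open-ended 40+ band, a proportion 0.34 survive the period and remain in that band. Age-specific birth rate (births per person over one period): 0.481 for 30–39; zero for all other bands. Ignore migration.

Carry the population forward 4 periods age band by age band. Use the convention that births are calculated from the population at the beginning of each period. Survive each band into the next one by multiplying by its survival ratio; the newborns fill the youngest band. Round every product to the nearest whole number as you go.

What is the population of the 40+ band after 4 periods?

19080

(Groups numbered youngest = 1 to oldest = 5.)
Period 1.
Births: 16100 × 0.481 = 7744
Group 2: 11600 × 0.953 = 11055
Group 3: 24400 × 0.956 = 23326
Group 4: 11700 × 0.953 = 11150
Group 5: 16100 × 0.959 + 24700 × 0.34 = 15440 + 8398 = 23838
Population now: 0–9=7744, 10–19=11055, 20–29=23326, 30–39=11150, 40+=23838
Period 2.
Births: 11150 × 0.481 = 5363
Group 2: 7744 × 0.953 = 7380
Group 3: 11055 × 0.956 = 10569
Group 4: 23326 × 0.953 = 22230
Group 5: 11150 × 0.959 + 23838 × 0.34 = 10693 + 8105 = 18798
Population now: 0–9=5363, 10–19=7380, 20–29=10569, 30–39=22230, 40+=18798
Period 3.
Births: 22230 × 0.481 = 10693
Group 2: 5363 × 0.953 = 5111
Group 3: 7380 × 0.956 = 7055
Group 4: 10569 × 0.953 = 10072
Group 5: 22230 × 0.959 + 18798 × 0.34 = 21319 + 6391 = 27710
Population now: 0–9=10693, 10–19=5111, 20–29=7055, 30–39=10072, 40+=27710
Period 4.
Births: 10072 × 0.481 = 4845
Group 2: 10693 × 0.953 = 10190
Group 3: 5111 × 0.956 = 4886
Group 4: 7055 × 0.953 = 6723
Group 5: 10072 × 0.959 + 27710 × 0.34 = 9659 + 9421 = 19080
Population now: 0–9=4845, 10–19=10190, 20–29=4886, 30–39=6723, 40+=19080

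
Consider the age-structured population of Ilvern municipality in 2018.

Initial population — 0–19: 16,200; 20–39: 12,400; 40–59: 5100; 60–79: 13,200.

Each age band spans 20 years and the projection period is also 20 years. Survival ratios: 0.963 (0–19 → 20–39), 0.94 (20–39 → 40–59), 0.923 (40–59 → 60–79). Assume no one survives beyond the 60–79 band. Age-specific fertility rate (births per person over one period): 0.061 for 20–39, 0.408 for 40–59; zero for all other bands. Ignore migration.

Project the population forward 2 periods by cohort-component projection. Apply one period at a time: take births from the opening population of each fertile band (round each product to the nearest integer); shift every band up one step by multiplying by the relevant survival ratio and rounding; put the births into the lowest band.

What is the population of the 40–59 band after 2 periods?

Numbering the groups 1..4 from youngest to oldest:
[period 1]
Births: 12400 * 0.061 = 756 ; 5100 * 0.408 = 2081 — total 2837
Group 2: 16200 * 0.963 = 15601
Group 3: 12400 * 0.94 = 11656
Group 4: 5100 * 0.923 = 4707
End of period: [2837, 15601, 11656, 4707]
[period 2]
Births: 15601 * 0.061 = 952 ; 11656 * 0.408 = 4756 — total 5708
Group 2: 2837 * 0.963 = 2732
Group 3: 15601 * 0.94 = 14665
Group 4: 11656 * 0.923 = 10758
End of period: [5708, 2732, 14665, 10758]

14665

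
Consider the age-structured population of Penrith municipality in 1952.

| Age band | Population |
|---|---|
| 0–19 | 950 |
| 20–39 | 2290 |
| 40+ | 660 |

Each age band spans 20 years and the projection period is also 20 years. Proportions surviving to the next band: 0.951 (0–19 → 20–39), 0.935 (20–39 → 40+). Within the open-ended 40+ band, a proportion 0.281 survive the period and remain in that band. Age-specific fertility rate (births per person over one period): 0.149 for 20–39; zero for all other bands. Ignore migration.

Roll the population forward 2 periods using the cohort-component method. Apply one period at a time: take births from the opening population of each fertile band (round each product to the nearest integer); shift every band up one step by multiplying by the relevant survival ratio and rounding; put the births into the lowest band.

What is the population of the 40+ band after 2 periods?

1498

— Period 1 —
Births: 2290 * 0.149 = 341
20–39: 950 * 0.951 = 903
40+: 2290 * 0.935 + 660 * 0.281 = 2141 + 185 = 2326
Giving 341 / 903 / 2326.
— Period 2 —
Births: 903 * 0.149 = 135
20–39: 341 * 0.951 = 324
40+: 903 * 0.935 + 2326 * 0.281 = 844 + 654 = 1498
Giving 135 / 324 / 1498.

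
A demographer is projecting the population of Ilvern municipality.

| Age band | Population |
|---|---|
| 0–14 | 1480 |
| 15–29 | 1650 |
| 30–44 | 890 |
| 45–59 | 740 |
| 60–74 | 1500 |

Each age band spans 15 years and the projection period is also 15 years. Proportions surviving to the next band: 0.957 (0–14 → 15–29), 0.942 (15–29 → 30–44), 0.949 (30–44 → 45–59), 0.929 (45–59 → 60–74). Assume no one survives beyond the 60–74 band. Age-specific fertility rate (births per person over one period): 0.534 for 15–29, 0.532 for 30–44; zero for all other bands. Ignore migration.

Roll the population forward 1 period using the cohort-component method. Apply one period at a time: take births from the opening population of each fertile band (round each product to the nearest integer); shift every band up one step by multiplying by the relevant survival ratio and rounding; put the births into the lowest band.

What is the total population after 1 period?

5856

Call the groups 1 to 5, youngest first.
Period 1:
Births: 1650 × 0.534 = 881 ; 890 × 0.532 = 473 → total 1354
Group 2: 1480 × 0.957 = 1416
Group 3: 1650 × 0.942 = 1554
Group 4: 890 × 0.949 = 845
Group 5: 740 × 0.929 = 687
End of period: [1354, 1416, 1554, 845, 687]
Total after period 1: 1354 + 1416 + 1554 + 845 + 687 = 5856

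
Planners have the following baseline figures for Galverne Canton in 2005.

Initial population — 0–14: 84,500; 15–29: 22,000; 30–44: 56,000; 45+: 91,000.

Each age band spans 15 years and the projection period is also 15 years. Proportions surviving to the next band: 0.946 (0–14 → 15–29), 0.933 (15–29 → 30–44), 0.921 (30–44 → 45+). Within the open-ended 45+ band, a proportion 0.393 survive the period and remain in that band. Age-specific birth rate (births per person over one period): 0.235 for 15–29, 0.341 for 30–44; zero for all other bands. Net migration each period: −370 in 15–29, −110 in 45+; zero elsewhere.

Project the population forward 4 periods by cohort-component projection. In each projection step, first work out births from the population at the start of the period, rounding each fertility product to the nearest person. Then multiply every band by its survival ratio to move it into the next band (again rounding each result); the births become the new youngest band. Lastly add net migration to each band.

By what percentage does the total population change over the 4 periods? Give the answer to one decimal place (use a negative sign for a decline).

Numbering the groups 1..4 from youngest to oldest:
After projecting period 1:
Births: 22000 * 0.235 = 5170  |  56000 * 0.341 = 19096 → 24266
Group 2: 84500 * 0.946 = 79937
Group 3: 22000 * 0.933 = 20526
Group 4: 56000 * 0.921 + 91000 * 0.393 = 51576 + 35763 = 87339
Net migration: Group 2 − 370 → 79567; Group 4 − 110 → 87229
Giving 24266 / 79567 / 20526 / 87229.
After projecting period 2:
Births: 79567 * 0.235 = 18698  |  20526 * 0.341 = 6999 → 25697
Group 2: 24266 * 0.946 = 22956
Group 3: 79567 * 0.933 = 74236
Group 4: 20526 * 0.921 + 87229 * 0.393 = 18904 + 34281 = 53185
Net migration: Group 2 − 370 → 22586; Group 4 − 110 → 53075
Giving 25697 / 22586 / 74236 / 53075.
After projecting period 3:
Births: 22586 * 0.235 = 5308  |  74236 * 0.341 = 25314 → 30622
Group 2: 25697 * 0.946 = 24309
Group 3: 22586 * 0.933 = 21073
Group 4: 74236 * 0.921 + 53075 * 0.393 = 68371 + 20858 = 89229
Net migration: Group 2 − 370 → 23939; Group 4 − 110 → 89119
Giving 30622 / 23939 / 21073 / 89119.
After projecting period 4:
Births: 23939 * 0.235 = 5626  |  21073 * 0.341 = 7186 → 12812
Group 2: 30622 * 0.946 = 28968
Group 3: 23939 * 0.933 = 22335
Group 4: 21073 * 0.921 + 89119 * 0.393 = 19408 + 35024 = 54432
Net migration: Group 2 − 370 → 28598; Group 4 − 110 → 54322
Giving 12812 / 28598 / 22335 / 54322.
Total: 253500 → 118067; change = -135433; percentage change = -53.4%

-53.4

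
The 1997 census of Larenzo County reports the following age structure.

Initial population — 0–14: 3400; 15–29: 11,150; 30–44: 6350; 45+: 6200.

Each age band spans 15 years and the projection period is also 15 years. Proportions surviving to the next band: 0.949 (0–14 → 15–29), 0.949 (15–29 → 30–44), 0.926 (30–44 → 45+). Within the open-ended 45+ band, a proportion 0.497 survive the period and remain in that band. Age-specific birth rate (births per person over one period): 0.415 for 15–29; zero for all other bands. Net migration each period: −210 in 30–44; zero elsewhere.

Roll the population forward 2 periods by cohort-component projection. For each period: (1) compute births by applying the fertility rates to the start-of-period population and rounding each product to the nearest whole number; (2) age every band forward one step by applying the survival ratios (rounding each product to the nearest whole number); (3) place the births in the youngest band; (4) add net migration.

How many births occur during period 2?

1339

Period 1:
Births: 11150 * 0.415 = 4627
15–29: 3400 * 0.949 = 3227
30–44: 11150 * 0.949 = 10581
45+: 6350 * 0.926 + 6200 * 0.497 = 5880 + 3081 = 8961
Net migration: 30–44 − 210 → 10371
→ [4627, 3227, 10371, 8961]
Period 2:
Births: 3227 * 0.415 = 1339
15–29: 4627 * 0.949 = 4391
30–44: 3227 * 0.949 = 3062
45+: 10371 * 0.926 + 8961 * 0.497 = 9604 + 4454 = 14058
Net migration: 30–44 − 210 → 2852
→ [1339, 4391, 2852, 14058]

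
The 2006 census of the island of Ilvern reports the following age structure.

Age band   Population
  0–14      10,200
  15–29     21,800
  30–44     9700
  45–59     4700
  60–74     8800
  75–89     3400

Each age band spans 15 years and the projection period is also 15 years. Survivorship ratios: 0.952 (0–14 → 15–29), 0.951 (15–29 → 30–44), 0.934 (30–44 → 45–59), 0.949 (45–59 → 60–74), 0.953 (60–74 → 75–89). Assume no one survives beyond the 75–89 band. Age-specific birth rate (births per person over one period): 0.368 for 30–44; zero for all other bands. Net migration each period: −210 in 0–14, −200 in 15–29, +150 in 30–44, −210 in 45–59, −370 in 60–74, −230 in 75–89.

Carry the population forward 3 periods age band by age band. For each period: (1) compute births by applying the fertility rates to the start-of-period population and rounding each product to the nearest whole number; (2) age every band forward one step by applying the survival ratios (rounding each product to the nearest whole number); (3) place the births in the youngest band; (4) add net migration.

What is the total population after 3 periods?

Let band 1 be 0–14 through band 6 = 75–89.
[period 1]
Births: 9700 × 0.368 = 3570
Band 2: 10200 × 0.952 = 9710
Band 3: 21800 × 0.951 = 20732
Band 4: 9700 × 0.934 = 9060
Band 5: 4700 × 0.949 = 4460
Band 6: 8800 × 0.953 = 8386
Net migration: Band 1 − 210 → 3360; Band 2 − 200 → 9510; Band 3 + 150 → 20882; Band 4 − 210 → 8850; Band 5 − 370 → 4090; Band 6 − 230 → 8156
Population now: 0–14=3360, 15–29=9510, 30–44=20882, 45–59=8850, 60–74=4090, 75–89=8156
[period 2]
Births: 20882 × 0.368 = 7685
Band 2: 3360 × 0.952 = 3199
Band 3: 9510 × 0.951 = 9044
Band 4: 20882 × 0.934 = 19504
Band 5: 8850 × 0.949 = 8399
Band 6: 4090 × 0.953 = 3898
Net migration: Band 1 − 210 → 7475; Band 2 − 200 → 2999; Band 3 + 150 → 9194; Band 4 − 210 → 19294; Band 5 − 370 → 8029; Band 6 − 230 → 3668
Population now: 0–14=7475, 15–29=2999, 30–44=9194, 45–59=19294, 60–74=8029, 75–89=3668
[period 3]
Births: 9194 × 0.368 = 3383
Band 2: 7475 × 0.952 = 7116
Band 3: 2999 × 0.951 = 2852
Band 4: 9194 × 0.934 = 8587
Band 5: 19294 × 0.949 = 18310
Band 6: 8029 × 0.953 = 7652
Net migration: Band 1 − 210 → 3173; Band 2 − 200 → 6916; Band 3 + 150 → 3002; Band 4 − 210 → 8377; Band 5 − 370 → 17940; Band 6 − 230 → 7422
Population now: 0–14=3173, 15–29=6916, 30–44=3002, 45–59=8377, 60–74=17940, 75–89=7422
Total after period 3: 3173 + 6916 + 3002 + 8377 + 17940 + 7422 = 46830

46830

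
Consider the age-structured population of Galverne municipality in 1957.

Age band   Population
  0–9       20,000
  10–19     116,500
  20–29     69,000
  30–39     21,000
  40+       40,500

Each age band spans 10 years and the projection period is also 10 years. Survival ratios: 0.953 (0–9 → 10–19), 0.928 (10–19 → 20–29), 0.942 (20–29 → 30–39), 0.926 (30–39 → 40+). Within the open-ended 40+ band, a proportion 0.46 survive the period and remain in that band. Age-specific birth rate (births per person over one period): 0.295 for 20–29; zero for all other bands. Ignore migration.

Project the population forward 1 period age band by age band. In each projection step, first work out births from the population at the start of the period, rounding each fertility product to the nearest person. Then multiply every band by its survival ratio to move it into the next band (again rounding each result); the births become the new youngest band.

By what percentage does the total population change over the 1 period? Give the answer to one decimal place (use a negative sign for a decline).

[period 1]
Births: 69000 * 0.295 = 20355
10–19: 20000 * 0.953 = 19060
20–29: 116500 * 0.928 = 108112
30–39: 69000 * 0.942 = 64998
40+: 21000 * 0.926 + 40500 * 0.46 = 19446 + 18630 = 38076
Population now: 0–9=20355, 10–19=19060, 20–29=108112, 30–39=64998, 40+=38076
Total: 267000 → 250601; change = -16399; percentage change = -6.1%

-6.1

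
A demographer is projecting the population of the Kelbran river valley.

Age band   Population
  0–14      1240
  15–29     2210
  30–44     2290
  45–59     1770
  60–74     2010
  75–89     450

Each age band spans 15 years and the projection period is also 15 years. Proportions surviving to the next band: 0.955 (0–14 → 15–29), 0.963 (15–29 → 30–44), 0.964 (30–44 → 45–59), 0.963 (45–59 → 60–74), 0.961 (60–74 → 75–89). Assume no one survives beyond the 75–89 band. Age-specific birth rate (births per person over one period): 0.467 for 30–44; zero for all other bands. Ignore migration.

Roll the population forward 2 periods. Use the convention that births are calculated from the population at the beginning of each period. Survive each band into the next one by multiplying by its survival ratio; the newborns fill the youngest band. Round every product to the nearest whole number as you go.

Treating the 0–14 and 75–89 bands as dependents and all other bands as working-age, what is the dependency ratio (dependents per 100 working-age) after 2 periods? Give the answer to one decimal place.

Call the groups 1 to 6, youngest first.
After projecting period 1:
Births: 2290 × 0.467 = 1069
Group 2: 1240 × 0.955 = 1184
Group 3: 2210 × 0.963 = 2128
Group 4: 2290 × 0.964 = 2208
Group 5: 1770 × 0.963 = 1705
Group 6: 2010 × 0.961 = 1932
Giving 1069 / 1184 / 2128 / 2208 / 1705 / 1932.
After projecting period 2:
Births: 2128 × 0.467 = 994
Group 2: 1069 × 0.955 = 1021
Group 3: 1184 × 0.963 = 1140
Group 4: 2128 × 0.964 = 2051
Group 5: 2208 × 0.963 = 2126
Group 6: 1705 × 0.961 = 1639
Giving 994 / 1021 / 1140 / 2051 / 2126 / 1639.
Dependents (band 0–14 + band 75–89) = 994 + 1639 = 2633; working-age = 6338; ratio = 2633/6338 × 100 = 41.5

41.5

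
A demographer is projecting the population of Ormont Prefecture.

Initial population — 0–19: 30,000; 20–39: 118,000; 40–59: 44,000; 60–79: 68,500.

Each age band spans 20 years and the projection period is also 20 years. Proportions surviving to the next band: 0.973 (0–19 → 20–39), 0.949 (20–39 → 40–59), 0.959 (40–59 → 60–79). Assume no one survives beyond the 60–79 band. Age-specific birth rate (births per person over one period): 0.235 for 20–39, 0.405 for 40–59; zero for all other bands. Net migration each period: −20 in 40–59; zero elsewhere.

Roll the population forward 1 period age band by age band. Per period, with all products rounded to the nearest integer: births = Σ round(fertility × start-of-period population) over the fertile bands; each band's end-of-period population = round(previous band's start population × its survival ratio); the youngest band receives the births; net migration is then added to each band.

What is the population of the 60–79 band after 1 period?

42196

Call the groups 1 to 4, youngest first.
— Period 1 —
Births: 118000 × 0.235 = 27730, 44000 × 0.405 = 17820 → total 45550
Group 2: 30000 × 0.973 = 29190
Group 3: 118000 × 0.949 = 111982
Group 4: 44000 × 0.959 = 42196
Net migration: Group 3 − 20 → 111962
→ [45550, 29190, 111962, 42196]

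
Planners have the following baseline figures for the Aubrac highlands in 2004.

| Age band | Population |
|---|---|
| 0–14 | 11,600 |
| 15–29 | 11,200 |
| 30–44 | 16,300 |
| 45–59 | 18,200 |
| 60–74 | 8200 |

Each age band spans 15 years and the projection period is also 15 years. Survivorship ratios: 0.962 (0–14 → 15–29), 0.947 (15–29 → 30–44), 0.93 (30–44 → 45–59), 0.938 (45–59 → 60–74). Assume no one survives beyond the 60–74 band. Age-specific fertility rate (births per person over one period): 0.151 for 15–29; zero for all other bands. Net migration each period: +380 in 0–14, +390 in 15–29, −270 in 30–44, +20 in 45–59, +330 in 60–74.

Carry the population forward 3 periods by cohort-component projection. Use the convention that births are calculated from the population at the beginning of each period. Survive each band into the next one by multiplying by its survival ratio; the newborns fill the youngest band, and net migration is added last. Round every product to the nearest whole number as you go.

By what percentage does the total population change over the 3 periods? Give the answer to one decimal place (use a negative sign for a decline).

After projecting period 1:
Births: 11200 * 0.151 = 1691
15–29: 11600 * 0.962 = 11159
30–44: 11200 * 0.947 = 10606
45–59: 16300 * 0.93 = 15159
60–74: 18200 * 0.938 = 17072
Net migration: 0–14 + 380 → 2071; 15–29 + 390 → 11549; 30–44 − 270 → 10336; 45–59 + 20 → 15179; 60–74 + 330 → 17402
End of period: [2071, 11549, 10336, 15179, 17402]
After projecting period 2:
Births: 11549 * 0.151 = 1744
15–29: 2071 * 0.962 = 1992
30–44: 11549 * 0.947 = 10937
45–59: 10336 * 0.93 = 9612
60–74: 15179 * 0.938 = 14238
Net migration: 0–14 + 380 → 2124; 15–29 + 390 → 2382; 30–44 − 270 → 10667; 45–59 + 20 → 9632; 60–74 + 330 → 14568
End of period: [2124, 2382, 10667, 9632, 14568]
After projecting period 3:
Births: 2382 * 0.151 = 360
15–29: 2124 * 0.962 = 2043
30–44: 2382 * 0.947 = 2256
45–59: 10667 * 0.93 = 9920
60–74: 9632 * 0.938 = 9035
Net migration: 0–14 + 380 → 740; 15–29 + 390 → 2433; 30–44 − 270 → 1986; 45–59 + 20 → 9940; 60–74 + 330 → 9365
End of period: [740, 2433, 1986, 9940, 9365]
Total: 65500 → 24464; change = -41036; percentage change = -62.7%

-62.7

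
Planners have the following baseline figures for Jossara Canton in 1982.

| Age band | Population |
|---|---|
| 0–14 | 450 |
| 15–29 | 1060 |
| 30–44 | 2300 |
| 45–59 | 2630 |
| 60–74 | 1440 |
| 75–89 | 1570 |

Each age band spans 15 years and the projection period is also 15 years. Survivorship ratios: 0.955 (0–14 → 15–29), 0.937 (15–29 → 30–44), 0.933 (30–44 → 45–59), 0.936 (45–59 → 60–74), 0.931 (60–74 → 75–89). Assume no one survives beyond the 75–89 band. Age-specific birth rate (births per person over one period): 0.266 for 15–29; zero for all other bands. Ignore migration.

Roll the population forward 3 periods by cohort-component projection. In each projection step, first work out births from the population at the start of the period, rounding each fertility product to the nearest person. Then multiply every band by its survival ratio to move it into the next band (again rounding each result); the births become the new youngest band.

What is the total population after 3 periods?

Let band 1 be 0–14 through band 6 = 75–89.
Period 1.
Births: 1060 × 0.266 = 282
Band 2: 450 × 0.955 = 430
Band 3: 1060 × 0.937 = 993
Band 4: 2300 × 0.933 = 2146
Band 5: 2630 × 0.936 = 2462
Band 6: 1440 × 0.931 = 1341
Giving 282 / 430 / 993 / 2146 / 2462 / 1341.
Period 2.
Births: 430 × 0.266 = 114
Band 2: 282 × 0.955 = 269
Band 3: 430 × 0.937 = 403
Band 4: 993 × 0.933 = 926
Band 5: 2146 × 0.936 = 2009
Band 6: 2462 × 0.931 = 2292
Giving 114 / 269 / 403 / 926 / 2009 / 2292.
Period 3.
Births: 269 × 0.266 = 72
Band 2: 114 × 0.955 = 109
Band 3: 269 × 0.937 = 252
Band 4: 403 × 0.933 = 376
Band 5: 926 × 0.936 = 867
Band 6: 2009 × 0.931 = 1870
Giving 72 / 109 / 252 / 376 / 867 / 1870.
Total after period 3: 72 + 109 + 252 + 376 + 867 + 1870 = 3546

3546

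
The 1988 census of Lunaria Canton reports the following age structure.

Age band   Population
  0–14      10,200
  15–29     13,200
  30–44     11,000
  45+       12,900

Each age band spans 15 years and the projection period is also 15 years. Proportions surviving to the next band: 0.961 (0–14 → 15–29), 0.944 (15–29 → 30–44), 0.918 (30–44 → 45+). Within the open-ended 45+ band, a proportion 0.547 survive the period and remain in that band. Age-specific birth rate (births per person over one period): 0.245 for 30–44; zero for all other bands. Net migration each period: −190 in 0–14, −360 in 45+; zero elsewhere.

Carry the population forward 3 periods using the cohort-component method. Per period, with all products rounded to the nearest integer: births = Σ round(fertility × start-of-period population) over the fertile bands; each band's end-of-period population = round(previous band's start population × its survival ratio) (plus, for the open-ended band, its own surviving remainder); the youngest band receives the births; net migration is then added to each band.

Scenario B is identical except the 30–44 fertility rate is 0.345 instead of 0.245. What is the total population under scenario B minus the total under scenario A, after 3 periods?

Period 1.
Births: 11000 * 0.245 = 2695
15–29: 10200 * 0.961 = 9802
30–44: 13200 * 0.944 = 12461
45+: 11000 * 0.918 + 12900 * 0.547 = 10098 + 7056 = 17154
Net migration: 0–14 − 190 → 2505; 45+ − 360 → 16794
Population now: 0–14=2505, 15–29=9802, 30–44=12461, 45+=16794
Period 2.
Births: 12461 * 0.245 = 3053
15–29: 2505 * 0.961 = 2407
30–44: 9802 * 0.944 = 9253
45+: 12461 * 0.918 + 16794 * 0.547 = 11439 + 9186 = 20625
Net migration: 0–14 − 190 → 2863; 45+ − 360 → 20265
Population now: 0–14=2863, 15–29=2407, 30–44=9253, 45+=20265
Period 3.
Births: 9253 * 0.245 = 2267
15–29: 2863 * 0.961 = 2751
30–44: 2407 * 0.944 = 2272
45+: 9253 * 0.918 + 20265 * 0.547 = 8494 + 11085 = 19579
Net migration: 0–14 − 190 → 2077; 45+ − 360 → 19219
Population now: 0–14=2077, 15–29=2751, 30–44=2272, 45+=19219
Scenario A total after 3 periods: 26319
Scenario B projection —
Period 1.
Births: 11000 * 0.345 = 3795
15–29: 10200 * 0.961 = 9802
30–44: 13200 * 0.944 = 12461
45+: 11000 * 0.918 + 12900 * 0.547 = 10098 + 7056 = 17154
Net migration: 0–14 − 190 → 3605; 45+ − 360 → 16794
Population now: 0–14=3605, 15–29=9802, 30–44=12461, 45+=16794
Period 2.
Births: 12461 * 0.345 = 4299
15–29: 3605 * 0.961 = 3464
30–44: 9802 * 0.944 = 9253
45+: 12461 * 0.918 + 16794 * 0.547 = 11439 + 9186 = 20625
Net migration: 0–14 − 190 → 4109; 45+ − 360 → 20265
Population now: 0–14=4109, 15–29=3464, 30–44=9253, 45+=20265
Period 3.
Births: 9253 * 0.345 = 3192
15–29: 4109 * 0.961 = 3949
30–44: 3464 * 0.944 = 3270
45+: 9253 * 0.918 + 20265 * 0.547 = 8494 + 11085 = 19579
Net migration: 0–14 − 190 → 3002; 45+ − 360 → 19219
Population now: 0–14=3002, 15–29=3949, 30–44=3270, 45+=19219
Scenario B total after 3 periods: 29440
Difference B − A = 29440 − 26319 = 3121

3121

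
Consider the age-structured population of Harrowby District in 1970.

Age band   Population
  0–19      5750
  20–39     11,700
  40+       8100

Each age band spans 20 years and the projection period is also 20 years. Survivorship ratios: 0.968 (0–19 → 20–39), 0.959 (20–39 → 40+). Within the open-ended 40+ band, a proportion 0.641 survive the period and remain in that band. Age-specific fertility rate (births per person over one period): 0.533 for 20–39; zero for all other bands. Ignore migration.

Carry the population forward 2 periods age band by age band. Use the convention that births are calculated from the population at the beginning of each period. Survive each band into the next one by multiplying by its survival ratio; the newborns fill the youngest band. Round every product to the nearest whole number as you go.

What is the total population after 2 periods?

(Groups numbered youngest = 1 to oldest = 3.)
[period 1]
Births: 11700 × 0.533 = 6236
Group 2: 5750 × 0.968 = 5566
Group 3: 11700 × 0.959 + 8100 × 0.641 = 11220 + 5192 = 16412
→ [6236, 5566, 16412]
[period 2]
Births: 5566 × 0.533 = 2967
Group 2: 6236 × 0.968 = 6036
Group 3: 5566 × 0.959 + 16412 × 0.641 = 5338 + 10520 = 15858
→ [2967, 6036, 15858]
Total after period 2: 2967 + 6036 + 15858 = 24861

24861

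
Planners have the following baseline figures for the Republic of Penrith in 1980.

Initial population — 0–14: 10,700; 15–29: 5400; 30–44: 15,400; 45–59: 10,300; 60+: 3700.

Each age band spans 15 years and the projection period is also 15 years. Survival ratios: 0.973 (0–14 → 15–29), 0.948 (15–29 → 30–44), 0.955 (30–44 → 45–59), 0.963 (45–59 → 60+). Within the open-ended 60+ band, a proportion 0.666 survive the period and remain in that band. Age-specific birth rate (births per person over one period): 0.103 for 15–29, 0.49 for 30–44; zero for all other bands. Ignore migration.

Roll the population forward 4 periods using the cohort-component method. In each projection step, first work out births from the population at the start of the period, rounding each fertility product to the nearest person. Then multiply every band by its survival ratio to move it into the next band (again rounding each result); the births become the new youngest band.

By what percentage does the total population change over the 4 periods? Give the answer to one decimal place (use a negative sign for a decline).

Let group 1 be 0–14 through group 5 = 60+.
[period 1]
Births: 5400 × 0.103 = 556 ; 15400 × 0.49 = 7546 — total 8102
Group 2: 10700 × 0.973 = 10411
Group 3: 5400 × 0.948 = 5119
Group 4: 15400 × 0.955 = 14707
Group 5: 10300 × 0.963 + 3700 × 0.666 = 9919 + 2464 = 12383
Giving 8102 / 10411 / 5119 / 14707 / 12383.
[period 2]
Births: 10411 × 0.103 = 1072 ; 5119 × 0.49 = 2508 — total 3580
Group 2: 8102 × 0.973 = 7883
Group 3: 10411 × 0.948 = 9870
Group 4: 5119 × 0.955 = 4889
Group 5: 14707 × 0.963 + 12383 × 0.666 = 14163 + 8247 = 22410
Giving 3580 / 7883 / 9870 / 4889 / 22410.
[period 3]
Births: 7883 × 0.103 = 812 ; 9870 × 0.49 = 4836 — total 5648
Group 2: 3580 × 0.973 = 3483
Group 3: 7883 × 0.948 = 7473
Group 4: 9870 × 0.955 = 9426
Group 5: 4889 × 0.963 + 22410 × 0.666 = 4708 + 14925 = 19633
Giving 5648 / 3483 / 7473 / 9426 / 19633.
[period 4]
Births: 3483 × 0.103 = 359 ; 7473 × 0.49 = 3662 — total 4021
Group 2: 5648 × 0.973 = 5496
Group 3: 3483 × 0.948 = 3302
Group 4: 7473 × 0.955 = 7137
Group 5: 9426 × 0.963 + 19633 × 0.666 = 9077 + 13076 = 22153
Giving 4021 / 5496 / 3302 / 7137 / 22153.
Total: 45500 → 42109; change = -3391; percentage change = -7.5%

-7.5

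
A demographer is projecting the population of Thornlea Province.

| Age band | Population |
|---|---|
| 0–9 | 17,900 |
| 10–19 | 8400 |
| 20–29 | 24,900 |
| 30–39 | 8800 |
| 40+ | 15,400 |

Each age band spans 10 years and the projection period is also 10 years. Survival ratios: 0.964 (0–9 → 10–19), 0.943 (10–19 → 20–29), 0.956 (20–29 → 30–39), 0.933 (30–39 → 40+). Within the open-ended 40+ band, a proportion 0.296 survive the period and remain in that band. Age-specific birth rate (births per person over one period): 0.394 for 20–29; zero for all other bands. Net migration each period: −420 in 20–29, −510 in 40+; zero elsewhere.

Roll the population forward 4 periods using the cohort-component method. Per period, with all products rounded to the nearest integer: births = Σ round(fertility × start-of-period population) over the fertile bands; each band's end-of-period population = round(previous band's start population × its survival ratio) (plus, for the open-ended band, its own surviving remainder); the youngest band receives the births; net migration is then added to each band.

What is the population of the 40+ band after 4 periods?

17679

Call the bands 1 to 5, youngest first.
Period 1.
Births: 24900 * 0.394 = 9811
Band 2: 17900 * 0.964 = 17256
Band 3: 8400 * 0.943 = 7921
Band 4: 24900 * 0.956 = 23804
Band 5: 8800 * 0.933 + 15400 * 0.296 = 8210 + 4558 = 12768
Net migration: Band 3 − 420 → 7501; Band 5 − 510 → 12258
Population now: 0–9=9811, 10–19=17256, 20–29=7501, 30–39=23804, 40+=12258
Period 2.
Births: 7501 * 0.394 = 2955
Band 2: 9811 * 0.964 = 9458
Band 3: 17256 * 0.943 = 16272
Band 4: 7501 * 0.956 = 7171
Band 5: 23804 * 0.933 + 12258 * 0.296 = 22209 + 3628 = 25837
Net migration: Band 3 − 420 → 15852; Band 5 − 510 → 25327
Population now: 0–9=2955, 10–19=9458, 20–29=15852, 30–39=7171, 40+=25327
Period 3.
Births: 15852 * 0.394 = 6246
Band 2: 2955 * 0.964 = 2849
Band 3: 9458 * 0.943 = 8919
Band 4: 15852 * 0.956 = 15155
Band 5: 7171 * 0.933 + 25327 * 0.296 = 6691 + 7497 = 14188
Net migration: Band 3 − 420 → 8499; Band 5 − 510 → 13678
Population now: 0–9=6246, 10–19=2849, 20–29=8499, 30–39=15155, 40+=13678
Period 4.
Births: 8499 * 0.394 = 3349
Band 2: 6246 * 0.964 = 6021
Band 3: 2849 * 0.943 = 2687
Band 4: 8499 * 0.956 = 8125
Band 5: 15155 * 0.933 + 13678 * 0.296 = 14140 + 4049 = 18189
Net migration: Band 3 − 420 → 2267; Band 5 − 510 → 17679
Population now: 0–9=3349, 10–19=6021, 20–29=2267, 30–39=8125, 40+=17679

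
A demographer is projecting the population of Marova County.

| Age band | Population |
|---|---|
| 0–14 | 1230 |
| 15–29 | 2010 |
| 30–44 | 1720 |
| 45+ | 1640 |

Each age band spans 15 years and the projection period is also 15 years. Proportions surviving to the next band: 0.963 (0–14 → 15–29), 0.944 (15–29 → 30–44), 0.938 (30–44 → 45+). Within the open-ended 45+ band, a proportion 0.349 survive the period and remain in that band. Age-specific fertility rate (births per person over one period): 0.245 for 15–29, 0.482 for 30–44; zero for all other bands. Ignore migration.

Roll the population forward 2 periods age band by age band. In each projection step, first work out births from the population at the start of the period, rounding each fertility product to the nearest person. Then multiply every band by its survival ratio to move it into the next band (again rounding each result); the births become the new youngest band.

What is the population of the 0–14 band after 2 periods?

1204

Call the groups 1 to 4, youngest first.
Period 1.
Births: 2010 × 0.245 = 492 ; 1720 × 0.482 = 829 — total 1321
Group 2: 1230 × 0.963 = 1184
Group 3: 2010 × 0.944 = 1897
Group 4: 1720 × 0.938 + 1640 × 0.349 = 1613 + 572 = 2185
End of period: [1321, 1184, 1897, 2185]
Period 2.
Births: 1184 × 0.245 = 290 ; 1897 × 0.482 = 914 — total 1204
Group 2: 1321 × 0.963 = 1272
Group 3: 1184 × 0.944 = 1118
Group 4: 1897 × 0.938 + 2185 × 0.349 = 1779 + 763 = 2542
End of period: [1204, 1272, 1118, 2542]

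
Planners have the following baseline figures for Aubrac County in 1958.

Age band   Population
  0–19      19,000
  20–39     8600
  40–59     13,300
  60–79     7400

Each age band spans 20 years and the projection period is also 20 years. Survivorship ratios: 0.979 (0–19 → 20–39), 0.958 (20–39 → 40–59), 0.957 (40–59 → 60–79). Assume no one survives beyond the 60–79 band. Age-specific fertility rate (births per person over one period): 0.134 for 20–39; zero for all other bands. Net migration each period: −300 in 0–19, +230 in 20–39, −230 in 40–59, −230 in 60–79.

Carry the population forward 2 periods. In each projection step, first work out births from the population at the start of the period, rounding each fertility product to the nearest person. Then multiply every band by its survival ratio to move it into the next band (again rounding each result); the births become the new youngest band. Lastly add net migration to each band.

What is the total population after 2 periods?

[period 1]
Births: 8600 × 0.134 = 1152
20–39: 19000 × 0.979 = 18601
40–59: 8600 × 0.958 = 8239
60–79: 13300 × 0.957 = 12728
Net migration: 0–19 − 300 → 852; 20–39 + 230 → 18831; 40–59 − 230 → 8009; 60–79 − 230 → 12498
→ [852, 18831, 8009, 12498]
[period 2]
Births: 18831 × 0.134 = 2523
20–39: 852 × 0.979 = 834
40–59: 18831 × 0.958 = 18040
60–79: 8009 × 0.957 = 7665
Net migration: 0–19 − 300 → 2223; 20–39 + 230 → 1064; 40–59 − 230 → 17810; 60–79 − 230 → 7435
→ [2223, 1064, 17810, 7435]
Total after period 2: 2223 + 1064 + 17810 + 7435 = 28532

28532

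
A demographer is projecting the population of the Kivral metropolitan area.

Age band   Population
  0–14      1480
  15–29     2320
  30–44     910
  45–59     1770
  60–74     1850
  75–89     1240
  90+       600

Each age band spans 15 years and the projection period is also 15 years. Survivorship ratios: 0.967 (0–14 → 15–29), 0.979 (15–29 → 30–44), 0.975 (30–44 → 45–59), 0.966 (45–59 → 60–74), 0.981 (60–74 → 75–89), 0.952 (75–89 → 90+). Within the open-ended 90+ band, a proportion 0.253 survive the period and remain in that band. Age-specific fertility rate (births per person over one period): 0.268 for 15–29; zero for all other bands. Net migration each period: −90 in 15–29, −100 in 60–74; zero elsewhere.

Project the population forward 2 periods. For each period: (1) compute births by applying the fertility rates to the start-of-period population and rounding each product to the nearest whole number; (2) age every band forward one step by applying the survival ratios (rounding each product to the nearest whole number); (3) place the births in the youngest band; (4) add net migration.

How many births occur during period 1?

622

Period 1.
Births: 2320 × 0.268 = 622
15–29: 1480 × 0.967 = 1431
30–44: 2320 × 0.979 = 2271
45–59: 910 × 0.975 = 887
60–74: 1770 × 0.966 = 1710
75–89: 1850 × 0.981 = 1815
90+: 1240 × 0.952 + 600 × 0.253 = 1180 + 152 = 1332
Net migration: 15–29 − 90 → 1341; 60–74 − 100 → 1610
Population now: 0–14=622, 15–29=1341, 30–44=2271, 45–59=887, 60–74=1610, 75–89=1815, 90+=1332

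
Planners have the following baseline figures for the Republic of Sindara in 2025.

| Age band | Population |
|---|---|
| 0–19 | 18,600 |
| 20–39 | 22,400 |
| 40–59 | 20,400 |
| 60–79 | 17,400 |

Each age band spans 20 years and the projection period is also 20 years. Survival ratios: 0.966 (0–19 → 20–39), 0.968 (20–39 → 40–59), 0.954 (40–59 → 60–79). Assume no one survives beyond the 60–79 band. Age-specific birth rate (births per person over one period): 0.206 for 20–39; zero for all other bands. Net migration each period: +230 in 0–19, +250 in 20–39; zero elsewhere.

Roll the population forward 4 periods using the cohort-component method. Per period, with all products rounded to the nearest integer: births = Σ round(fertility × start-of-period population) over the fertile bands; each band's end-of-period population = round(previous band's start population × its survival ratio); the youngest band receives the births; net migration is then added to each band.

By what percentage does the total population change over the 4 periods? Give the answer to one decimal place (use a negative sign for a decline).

(Bands numbered youngest = 1 to oldest = 4.)
After projecting period 1:
Births: 22400 * 0.206 = 4614
Band 2: 18600 * 0.966 = 17968
Band 3: 22400 * 0.968 = 21683
Band 4: 20400 * 0.954 = 19462
Net migration: Band 1 + 230 → 4844; Band 2 + 250 → 18218
End of period: [4844, 18218, 21683, 19462]
After projecting period 2:
Births: 18218 * 0.206 = 3753
Band 2: 4844 * 0.966 = 4679
Band 3: 18218 * 0.968 = 17635
Band 4: 21683 * 0.954 = 20686
Net migration: Band 1 + 230 → 3983; Band 2 + 250 → 4929
End of period: [3983, 4929, 17635, 20686]
After projecting period 3:
Births: 4929 * 0.206 = 1015
Band 2: 3983 * 0.966 = 3848
Band 3: 4929 * 0.968 = 4771
Band 4: 17635 * 0.954 = 16824
Net migration: Band 1 + 230 → 1245; Band 2 + 250 → 4098
End of period: [1245, 4098, 4771, 16824]
After projecting period 4:
Births: 4098 * 0.206 = 844
Band 2: 1245 * 0.966 = 1203
Band 3: 4098 * 0.968 = 3967
Band 4: 4771 * 0.954 = 4552
Net migration: Band 1 + 230 → 1074; Band 2 + 250 → 1453
End of period: [1074, 1453, 3967, 4552]
Total: 78800 → 11046; change = -67754; percentage change = -86.0%

-86.0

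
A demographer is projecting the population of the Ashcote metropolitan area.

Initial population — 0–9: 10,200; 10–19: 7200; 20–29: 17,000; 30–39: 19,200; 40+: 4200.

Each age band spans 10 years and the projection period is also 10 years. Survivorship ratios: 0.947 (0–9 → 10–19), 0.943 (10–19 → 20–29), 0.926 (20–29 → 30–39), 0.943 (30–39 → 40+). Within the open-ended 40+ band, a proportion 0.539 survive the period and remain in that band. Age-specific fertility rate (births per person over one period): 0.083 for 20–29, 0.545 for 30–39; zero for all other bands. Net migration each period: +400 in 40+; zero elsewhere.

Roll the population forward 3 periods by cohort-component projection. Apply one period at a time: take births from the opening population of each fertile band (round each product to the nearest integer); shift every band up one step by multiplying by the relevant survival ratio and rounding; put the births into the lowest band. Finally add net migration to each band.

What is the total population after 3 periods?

52461

— Period 1 —
Births: 17000 × 0.083 = 1411 ; 19200 × 0.545 = 10464 → 11875
10–19: 10200 × 0.947 = 9659
20–29: 7200 × 0.943 = 6790
30–39: 17000 × 0.926 = 15742
40+: 19200 × 0.943 + 4200 × 0.539 = 18106 + 2264 = 20370
Net migration: 40+ + 400 → 20770
Giving 11875 / 9659 / 6790 / 15742 / 20770.
— Period 2 —
Births: 6790 × 0.083 = 564 ; 15742 × 0.545 = 8579 → 9143
10–19: 11875 × 0.947 = 11246
20–29: 9659 × 0.943 = 9108
30–39: 6790 × 0.926 = 6288
40+: 15742 × 0.943 + 20770 × 0.539 = 14845 + 11195 = 26040
Net migration: 40+ + 400 → 26440
Giving 9143 / 11246 / 9108 / 6288 / 26440.
— Period 3 —
Births: 9108 × 0.083 = 756 ; 6288 × 0.545 = 3427 → 4183
10–19: 9143 × 0.947 = 8658
20–29: 11246 × 0.943 = 10605
30–39: 9108 × 0.926 = 8434
40+: 6288 × 0.943 + 26440 × 0.539 = 5930 + 14251 = 20181
Net migration: 40+ + 400 → 20581
Giving 4183 / 8658 / 10605 / 8434 / 20581.
Total after period 3: 4183 + 8658 + 10605 + 8434 + 20581 = 52461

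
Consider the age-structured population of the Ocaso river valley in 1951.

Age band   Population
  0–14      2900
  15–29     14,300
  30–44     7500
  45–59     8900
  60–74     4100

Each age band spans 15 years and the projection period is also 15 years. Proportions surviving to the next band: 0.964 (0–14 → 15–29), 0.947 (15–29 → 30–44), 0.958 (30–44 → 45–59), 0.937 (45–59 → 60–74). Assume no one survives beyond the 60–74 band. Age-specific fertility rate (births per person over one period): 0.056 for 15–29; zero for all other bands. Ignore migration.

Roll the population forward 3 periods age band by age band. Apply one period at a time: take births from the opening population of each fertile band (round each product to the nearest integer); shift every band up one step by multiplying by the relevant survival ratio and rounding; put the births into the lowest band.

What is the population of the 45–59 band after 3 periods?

Period 1:
Births: 14300 * 0.056 = 801
15–29: 2900 * 0.964 = 2796
30–44: 14300 * 0.947 = 13542
45–59: 7500 * 0.958 = 7185
60–74: 8900 * 0.937 = 8339
Giving 801 / 2796 / 13542 / 7185 / 8339.
Period 2:
Births: 2796 * 0.056 = 157
15–29: 801 * 0.964 = 772
30–44: 2796 * 0.947 = 2648
45–59: 13542 * 0.958 = 12973
60–74: 7185 * 0.937 = 6732
Giving 157 / 772 / 2648 / 12973 / 6732.
Period 3:
Births: 772 * 0.056 = 43
15–29: 157 * 0.964 = 151
30–44: 772 * 0.947 = 731
45–59: 2648 * 0.958 = 2537
60–74: 12973 * 0.937 = 12156
Giving 43 / 151 / 731 / 2537 / 12156.

2537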